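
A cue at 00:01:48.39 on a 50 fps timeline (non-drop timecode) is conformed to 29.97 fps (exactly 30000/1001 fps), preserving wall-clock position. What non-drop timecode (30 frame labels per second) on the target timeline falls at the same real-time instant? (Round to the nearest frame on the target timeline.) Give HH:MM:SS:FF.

00:01:48:20

Source frame index: (0×3600 + 1×60 + 48) × 50 + 39 = 5439.
Real time: 5439 / (50) = 5439/50 s.
Target frame: (5439/50) × (30000/1001) = 466200/143 ≈ 3260.140 → 3260.
At 30 labels/s: frame 3260 → 00:01:48:20.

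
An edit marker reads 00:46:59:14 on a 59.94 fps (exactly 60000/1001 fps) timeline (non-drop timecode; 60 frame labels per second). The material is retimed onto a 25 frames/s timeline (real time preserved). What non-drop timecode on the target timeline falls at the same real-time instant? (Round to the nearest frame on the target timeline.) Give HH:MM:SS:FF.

Source frame index: (0×3600 + 46×60 + 59) × 60 + 14 = 169154.
Real time: 169154 / (60000/1001) = 84661577/30000 s.
Target frame: (84661577/30000) × (25) = 84661577/1200 ≈ 70551.314 → 70551.
At 25 labels/s: frame 70551 → 00:47:02:01.

00:47:02:01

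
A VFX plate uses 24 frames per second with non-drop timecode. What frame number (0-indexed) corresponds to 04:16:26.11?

frame 369275

Total seconds to the label: (4 × 3600 + 16 × 60 + 26) = 15386.
Frame index = 15386 × 24 + 11 = 369275.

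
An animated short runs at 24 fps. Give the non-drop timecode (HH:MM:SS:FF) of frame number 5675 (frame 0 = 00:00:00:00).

00:03:56:11

5675 ÷ 24 = 236 full seconds, remainder 11 frames.
236 s = 0 h 3 min 56 s.
Timecode: 00:03:56:11.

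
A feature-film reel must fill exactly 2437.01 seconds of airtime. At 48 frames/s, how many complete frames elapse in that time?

Frames = 2437.01 × 48 = 2924412/25 ≈ 116976.4800.
Complete frames: 116976.

116976 frames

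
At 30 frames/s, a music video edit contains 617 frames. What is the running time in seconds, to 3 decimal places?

20.567 seconds

Running time = 617 × 1/30 = 617/30 s ≈ 20.567 s.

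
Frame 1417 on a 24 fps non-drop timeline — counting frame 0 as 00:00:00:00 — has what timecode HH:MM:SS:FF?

1417 ÷ 24 = 59 full seconds, remainder 1 frame.
59 s = 0 h 0 min 59 s.
Timecode: 00:00:59:01.

00:00:59:01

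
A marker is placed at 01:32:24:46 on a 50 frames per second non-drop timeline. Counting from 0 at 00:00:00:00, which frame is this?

Total seconds to the label: (1 × 3600 + 32 × 60 + 24) = 5544.
Frame index = 5544 × 50 + 46 = 277246.

277246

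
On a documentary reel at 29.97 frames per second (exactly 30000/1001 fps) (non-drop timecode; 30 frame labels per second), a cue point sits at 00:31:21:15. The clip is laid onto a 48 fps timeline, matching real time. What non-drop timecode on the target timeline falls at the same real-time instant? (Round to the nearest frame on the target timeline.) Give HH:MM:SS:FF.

Source frame index: (0×3600 + 31×60 + 21) × 30 + 15 = 56445.
Real time: 56445 / (30000/1001) = 3766763/2000 s.
Target frame: (3766763/2000) × (48) = 11300289/125 ≈ 90402.312 → 90402.
At 48 labels/s: frame 90402 → 00:31:23:18.

00:31:23:18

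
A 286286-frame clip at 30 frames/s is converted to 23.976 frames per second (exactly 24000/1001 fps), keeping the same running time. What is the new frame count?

Target frames = source frames × (target rate / source rate) = 286286 × (24000/1001)/(30) = 286286 × 800/1001 = 228800.

228800 frames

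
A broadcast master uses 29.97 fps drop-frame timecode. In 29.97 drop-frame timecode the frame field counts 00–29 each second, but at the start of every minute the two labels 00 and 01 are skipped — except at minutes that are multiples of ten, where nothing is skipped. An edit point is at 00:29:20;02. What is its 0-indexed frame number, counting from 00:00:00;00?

52748

As if non-drop at 30 labels/s: (0 × 3600 + 29 × 60 + 20) × 30 + 2 = 52802.
Minute boundaries passed: 29; those not divisible by 10: 29 − 2 = 27; dropped labels = 2 × 27 = 54.
Actual frame index = 52802 − 54 = 52748.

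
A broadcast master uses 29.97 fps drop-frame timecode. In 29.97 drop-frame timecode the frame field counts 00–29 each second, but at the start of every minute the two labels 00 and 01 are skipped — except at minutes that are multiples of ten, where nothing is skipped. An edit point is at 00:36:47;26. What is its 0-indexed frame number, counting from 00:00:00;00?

As if non-drop at 30 labels/s: (0 × 3600 + 36 × 60 + 47) × 30 + 26 = 66236.
Minute boundaries passed: 36; those not divisible by 10: 36 − 3 = 33; dropped labels = 2 × 33 = 66.
Actual frame index = 66236 − 66 = 66170.

66170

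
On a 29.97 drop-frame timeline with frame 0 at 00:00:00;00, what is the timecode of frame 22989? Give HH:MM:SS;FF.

00:12:47;01

Ten DF minutes hold 17982 frames, so frame 22989 lies in block 1 (frames 17982–35963) with 5007 frames into that block.
The block's first minute is 1800 frames and the rest 1798 each; 5007 frames reaches minute 2, so 1 × 18 + 2 × 2 = 22 labels have been skipped so far.
Adding those back, label number 22989 + 22 = 23011 at 30 labels/s is 767 s + 1 f = 0 h 12 min 47 s frame 1, i.e. 00:12:47;01.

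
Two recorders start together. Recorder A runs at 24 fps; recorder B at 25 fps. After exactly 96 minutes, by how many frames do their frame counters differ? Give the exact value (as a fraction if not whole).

5760 frames

96 min = 5760 s.
A emits 24 × 5760 = 138240 frames; B emits 25 × 5760 = 144000.
Difference = 5760 frames; B is ahead of A.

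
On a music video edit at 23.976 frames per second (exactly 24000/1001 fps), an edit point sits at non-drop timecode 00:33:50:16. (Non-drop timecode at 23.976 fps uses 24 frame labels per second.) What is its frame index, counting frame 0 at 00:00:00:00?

48736

Total seconds to the label: (0 × 3600 + 33 × 60 + 50) = 2030.
Frame index = 2030 × 24 + 16 = 48736.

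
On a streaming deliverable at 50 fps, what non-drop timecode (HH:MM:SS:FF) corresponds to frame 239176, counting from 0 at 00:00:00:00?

01:19:43:26

239176 ÷ 50 = 4783 full seconds, remainder 26 frames.
4783 s = 1 h 19 min 43 s.
Timecode: 01:19:43:26.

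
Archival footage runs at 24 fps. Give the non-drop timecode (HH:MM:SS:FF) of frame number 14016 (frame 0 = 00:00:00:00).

00:09:44:00

14016 ÷ 24 = 584 full seconds, remainder 0 frames.
584 s = 0 h 9 min 44 s.
Timecode: 00:09:44:00.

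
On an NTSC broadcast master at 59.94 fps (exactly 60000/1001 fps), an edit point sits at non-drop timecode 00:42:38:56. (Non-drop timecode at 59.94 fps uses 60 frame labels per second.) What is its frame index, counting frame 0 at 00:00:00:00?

Total seconds to the label: (0 × 3600 + 42 × 60 + 38) = 2558.
Frame index = 2558 × 60 + 56 = 153536.

frame 153536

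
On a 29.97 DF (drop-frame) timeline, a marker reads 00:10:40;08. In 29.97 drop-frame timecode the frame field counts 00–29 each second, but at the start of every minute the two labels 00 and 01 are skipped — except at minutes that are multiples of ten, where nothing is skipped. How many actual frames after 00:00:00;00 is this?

19190

As if non-drop at 30 labels/s: (0 × 3600 + 10 × 60 + 40) × 30 + 8 = 19208.
Minute boundaries passed: 10; those not divisible by 10: 10 − 1 = 9; dropped labels = 2 × 9 = 18.
Actual frame index = 19208 − 18 = 19190.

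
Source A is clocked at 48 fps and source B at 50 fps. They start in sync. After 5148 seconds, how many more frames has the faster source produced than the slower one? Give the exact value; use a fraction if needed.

A emits 48 × 5148 = 247104 frames; B emits 50 × 5148 = 257400.
Difference = 10296 frames; B is ahead of A.

10296 frames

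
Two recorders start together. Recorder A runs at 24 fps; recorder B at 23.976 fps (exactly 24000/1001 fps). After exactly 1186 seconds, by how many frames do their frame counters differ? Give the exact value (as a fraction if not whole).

28464/1001 frames

A emits 24 × 1186 = 28464 frames; B emits 24000/1001 × 1186 = 28464000/1001.
Difference = 28464/1001 frames (≈ 28.4356); B is behind A.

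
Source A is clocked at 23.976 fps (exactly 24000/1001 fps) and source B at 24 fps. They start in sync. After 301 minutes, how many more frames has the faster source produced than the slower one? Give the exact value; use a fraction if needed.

61920/143 frames

301 min = 18060 s.
A emits 24000/1001 × 18060 = 61920000/143 frames; B emits 24 × 18060 = 433440.
Difference = 61920/143 frames (≈ 433.0070); B is ahead of A.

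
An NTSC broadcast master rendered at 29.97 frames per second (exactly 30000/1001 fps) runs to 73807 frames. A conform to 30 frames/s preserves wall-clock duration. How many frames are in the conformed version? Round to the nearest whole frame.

Frames at target rate = 73807 × (30) / (30000/1001) = 73880807/1000 ≈ 73880.807.
Nearest whole frame: 73881.

73881 frames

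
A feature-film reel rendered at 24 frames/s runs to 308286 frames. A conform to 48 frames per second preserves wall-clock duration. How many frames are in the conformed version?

616572 frames

Target frames = source frames × (target rate / source rate) = 308286 × (48)/(24) = 308286 × 2 = 616572.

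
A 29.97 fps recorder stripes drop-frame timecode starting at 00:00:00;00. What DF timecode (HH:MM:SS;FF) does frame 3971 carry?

00:02:12;15

Each 10-minute DF block holds 10 × 60 × 30 − 9 × 2 = 17982 frames. 3971 ÷ 17982 → 0 full blocks, remainder 3971.
Within the partial block the first minute is 1800 frames and each further minute 1798, so 2 further minute boundaries passed. Total skipped labels = 18 × 0 + 2 × 2 = 4.
Non-drop label index = 3971 + 4 = 3975; at 30 labels/s that is 00:02:12:15, i.e. DF 00:02:12;15.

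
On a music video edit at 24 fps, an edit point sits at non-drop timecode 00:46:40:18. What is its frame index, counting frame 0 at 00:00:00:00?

Total seconds to the label: (0 × 3600 + 46 × 60 + 40) = 2800.
Frame index = 2800 × 24 + 18 = 67218.

frame 67218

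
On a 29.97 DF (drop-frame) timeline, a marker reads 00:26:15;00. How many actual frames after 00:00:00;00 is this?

As if non-drop at 30 labels/s: (0 × 3600 + 26 × 60 + 15) × 30 + 0 = 47250.
Minute boundaries passed: 26; those not divisible by 10: 26 − 2 = 24; dropped labels = 2 × 24 = 48.
Actual frame index = 47250 − 48 = 47202.

47202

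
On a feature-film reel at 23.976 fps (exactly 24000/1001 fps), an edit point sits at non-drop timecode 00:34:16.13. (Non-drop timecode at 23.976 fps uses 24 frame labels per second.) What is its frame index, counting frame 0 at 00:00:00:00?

Total seconds to the label: (0 × 3600 + 34 × 60 + 16) = 2056.
Frame index = 2056 × 24 + 13 = 49357.

frame 49357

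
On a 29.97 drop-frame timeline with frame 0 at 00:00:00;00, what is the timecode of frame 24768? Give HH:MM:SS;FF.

00:13:46;12

Each 10-minute DF block holds 10 × 60 × 30 − 9 × 2 = 17982 frames. 24768 ÷ 17982 → 1 full block, remainder 6786.
Within the partial block the first minute is 1800 frames and each further minute 1798, so 3 further minute boundaries passed. Total skipped labels = 18 × 1 + 2 × 3 = 24.
Non-drop label index = 24768 + 24 = 24792; at 30 labels/s that is 00:13:46:12, i.e. DF 00:13:46;12.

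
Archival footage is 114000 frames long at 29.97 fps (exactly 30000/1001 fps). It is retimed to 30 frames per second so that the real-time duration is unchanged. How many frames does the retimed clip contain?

114114 frames

Target frames = source frames × (target rate / source rate) = 114000 × (30)/(30000/1001) = 114000 × 1001/1000 = 114114.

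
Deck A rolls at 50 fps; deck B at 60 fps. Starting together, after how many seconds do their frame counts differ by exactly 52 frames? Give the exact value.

The gap grows by |60 − 50| = 10 frames per second.
Time for a 52-frame gap: 52 ÷ (10) = 5.2 s.

5.2 seconds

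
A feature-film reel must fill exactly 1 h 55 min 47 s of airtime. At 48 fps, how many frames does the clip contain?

1 h 55 min 47 s = 6947 s.
Frames = 6947 × 48 = 333456.

333456 frames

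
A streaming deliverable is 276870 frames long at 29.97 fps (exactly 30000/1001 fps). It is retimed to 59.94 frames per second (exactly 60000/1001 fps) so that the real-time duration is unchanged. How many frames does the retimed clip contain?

553740 frames

Target frames = source frames × (target rate / source rate) = 276870 × (60000/1001)/(30000/1001) = 276870 × 2 = 553740.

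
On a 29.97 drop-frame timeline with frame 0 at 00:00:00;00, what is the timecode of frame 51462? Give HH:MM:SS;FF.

00:28:37;04

Ten DF minutes hold 17982 frames, so frame 51462 lies in block 2 (frames 35964–53945) with 15498 frames into that block.
The block's first minute is 1800 frames and the rest 1798 each; 15498 frames reaches minute 8, so 2 × 18 + 8 × 2 = 52 labels have been skipped so far.
Adding those back, label number 51462 + 52 = 51514 at 30 labels/s is 1717 s + 4 f = 0 h 28 min 37 s frame 4, i.e. 00:28:37;04.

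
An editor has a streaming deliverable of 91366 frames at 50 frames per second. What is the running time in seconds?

Running time = 91366 / (50) = 1827.32 s.

1827.32 seconds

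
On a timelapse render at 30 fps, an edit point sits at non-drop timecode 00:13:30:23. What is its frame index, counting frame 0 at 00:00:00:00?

24323

Total seconds to the label: (0 × 3600 + 13 × 60 + 30) = 810.
Frame index = 810 × 30 + 23 = 24323.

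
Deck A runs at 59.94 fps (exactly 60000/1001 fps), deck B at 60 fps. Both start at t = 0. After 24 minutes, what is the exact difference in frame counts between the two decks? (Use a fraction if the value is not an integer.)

24 min = 1440 s.
A emits 60000/1001 × 1440 = 86400000/1001 frames; B emits 60 × 1440 = 86400.
Difference = 86400/1001 frames (≈ 86.3137); B is ahead of A.

86400/1001 frames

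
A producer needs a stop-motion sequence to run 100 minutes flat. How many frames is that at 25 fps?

150000 frames

100 min = 6000 s.
Frames = 6000 × 25 = 150000.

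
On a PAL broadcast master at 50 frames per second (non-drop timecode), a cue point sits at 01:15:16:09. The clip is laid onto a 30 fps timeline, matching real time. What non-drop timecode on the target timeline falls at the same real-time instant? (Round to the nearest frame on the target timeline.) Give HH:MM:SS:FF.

01:15:16:05

Source frame index: (1×3600 + 15×60 + 16) × 50 + 9 = 225809.
Real time: 225809 / (50) = 225809/50 s.
Target frame: (225809/50) × (30) = 677427/5 ≈ 135485.400 → 135485.
At 30 labels/s: frame 135485 → 01:15:16:05.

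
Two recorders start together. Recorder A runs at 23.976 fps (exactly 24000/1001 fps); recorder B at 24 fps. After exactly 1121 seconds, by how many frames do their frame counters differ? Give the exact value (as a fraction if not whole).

A emits 24000/1001 × 1121 = 26904000/1001 frames; B emits 24 × 1121 = 26904.
Difference = 26904/1001 frames (≈ 26.8771); B is ahead of A.

26904/1001 frames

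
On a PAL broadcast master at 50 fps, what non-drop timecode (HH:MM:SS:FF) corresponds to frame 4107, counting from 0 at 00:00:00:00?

4107 ÷ 50 = 82 full seconds, remainder 7 frames.
82 s = 0 h 1 min 22 s.
Timecode: 00:01:22:07.

00:01:22:07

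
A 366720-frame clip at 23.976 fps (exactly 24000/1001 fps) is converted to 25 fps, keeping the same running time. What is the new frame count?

382382 frames

Target frames = source frames × (target rate / source rate) = 366720 × (25)/(24000/1001) = 366720 × 1001/960 = 382382.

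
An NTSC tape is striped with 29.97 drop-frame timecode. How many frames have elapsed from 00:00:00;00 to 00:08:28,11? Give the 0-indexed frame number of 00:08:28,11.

Complete 10-minute blocks: 0, each 17982 frames → 0.
Remaining 8 whole minutes in the current block: 1800 + 7 × 1798 = 14386 frames.
Within the current minute: 28 × 30 + 11 − 2 = 849 (labels ;00/;01 skipped at this minute). Total = 0 + 14386 + 849 = 15235.

15235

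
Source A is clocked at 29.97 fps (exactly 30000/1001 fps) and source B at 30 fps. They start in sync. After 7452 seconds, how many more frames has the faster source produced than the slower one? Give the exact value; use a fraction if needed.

223560/1001 frames

A emits 30000/1001 × 7452 = 223560000/1001 frames; B emits 30 × 7452 = 223560.
Difference = 223560/1001 frames (≈ 223.3367); B is ahead of A.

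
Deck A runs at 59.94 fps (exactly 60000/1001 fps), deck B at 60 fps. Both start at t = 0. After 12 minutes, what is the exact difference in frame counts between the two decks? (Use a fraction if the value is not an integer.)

12 min = 720 s.
A emits 60000/1001 × 720 = 43200000/1001 frames; B emits 60 × 720 = 43200.
Difference = 43200/1001 frames (≈ 43.1568); B is ahead of A.

43200/1001 frames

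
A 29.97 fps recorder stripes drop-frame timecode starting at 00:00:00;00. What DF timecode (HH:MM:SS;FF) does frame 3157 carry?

00:01:45;09

Ten DF minutes hold 17982 frames, so frame 3157 lies in block 0 (frames 0–17981) with 3157 frames into that block.
The block's first minute is 1800 frames and the rest 1798 each; 3157 frames reaches minute 1, so 0 × 18 + 1 × 2 = 2 labels have been skipped so far.
Adding those back, label number 3157 + 2 = 3159 at 30 labels/s is 105 s + 9 f = 0 h 1 min 45 s frame 9, i.e. 00:01:45;09.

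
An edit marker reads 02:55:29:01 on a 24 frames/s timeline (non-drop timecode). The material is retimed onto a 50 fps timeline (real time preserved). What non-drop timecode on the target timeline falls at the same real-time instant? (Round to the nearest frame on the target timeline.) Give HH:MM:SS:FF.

Source frame index: (2×3600 + 55×60 + 29) × 24 + 1 = 252697.
Real time: 252697 / (24) = 252697/24 s.
Target frame: (252697/24) × (50) = 6317425/12 ≈ 526452.083 → 526452.
At 50 labels/s: frame 526452 → 02:55:29:02.

02:55:29:02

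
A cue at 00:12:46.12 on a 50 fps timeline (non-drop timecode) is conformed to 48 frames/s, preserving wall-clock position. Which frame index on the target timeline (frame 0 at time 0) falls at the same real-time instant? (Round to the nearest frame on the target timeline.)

Source frame index: (0×3600 + 12×60 + 46) × 50 + 12 = 38312.
Real time: 38312 / (50) = 19156/25 s.
Target frame: (19156/25) × (48) = 919488/25 ≈ 36779.520 → 36780.

frame 36780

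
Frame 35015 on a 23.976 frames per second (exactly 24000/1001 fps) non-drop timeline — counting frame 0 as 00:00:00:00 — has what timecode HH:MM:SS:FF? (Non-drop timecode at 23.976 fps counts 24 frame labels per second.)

00:24:18:23

35015 ÷ 24 = 1458 full seconds, remainder 23 frames.
1458 s = 0 h 24 min 18 s.
Timecode: 00:24:18:23.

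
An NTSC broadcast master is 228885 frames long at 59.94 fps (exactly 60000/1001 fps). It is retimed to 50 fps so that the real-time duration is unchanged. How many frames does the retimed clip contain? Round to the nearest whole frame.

Frames at target rate = 228885 × (50) / (60000/1001) = 15274259/80 ≈ 190928.237.
Nearest whole frame: 190928.

190928 frames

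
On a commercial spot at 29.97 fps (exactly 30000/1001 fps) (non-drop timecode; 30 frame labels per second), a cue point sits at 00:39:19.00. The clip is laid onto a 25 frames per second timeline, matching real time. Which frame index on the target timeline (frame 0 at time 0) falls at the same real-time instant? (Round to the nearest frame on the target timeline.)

Source frame index: (0×3600 + 39×60 + 19) × 30 + 0 = 70770.
Real time: 70770 / (30000/1001) = 2361359/1000 s.
Target frame: (2361359/1000) × (25) = 2361359/40 ≈ 59033.975 → 59034.

frame 59034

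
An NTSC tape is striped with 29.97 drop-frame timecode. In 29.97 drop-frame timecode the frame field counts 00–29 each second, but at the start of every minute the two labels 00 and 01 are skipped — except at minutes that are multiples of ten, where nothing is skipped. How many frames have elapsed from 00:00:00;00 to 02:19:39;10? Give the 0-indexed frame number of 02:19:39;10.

251128

Complete 10-minute blocks: 13, each 17982 frames → 233766.
Remaining 9 whole minutes in the current block: 1800 + 8 × 1798 = 16184 frames.
Within the current minute: 39 × 30 + 10 − 2 = 1178 (labels ;00/;01 skipped at this minute). Total = 233766 + 16184 + 1178 = 251128.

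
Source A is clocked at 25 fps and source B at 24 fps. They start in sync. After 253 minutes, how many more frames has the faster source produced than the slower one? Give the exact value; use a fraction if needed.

15180 frames

253 min = 15180 s.
A emits 25 × 15180 = 379500 frames; B emits 24 × 15180 = 364320.
Difference = 15180 frames; B is behind A.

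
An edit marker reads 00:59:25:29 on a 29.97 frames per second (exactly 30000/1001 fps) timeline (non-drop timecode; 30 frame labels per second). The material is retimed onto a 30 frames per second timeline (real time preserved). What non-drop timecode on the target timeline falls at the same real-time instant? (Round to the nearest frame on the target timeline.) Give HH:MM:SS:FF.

Source frame index: (0×3600 + 59×60 + 25) × 30 + 29 = 106979.
Real time: 106979 / (30000/1001) = 107085979/30000 s.
Target frame: (107085979/30000) × (30) = 107085979/1000 ≈ 107085.979 → 107086.
At 30 labels/s: frame 107086 → 00:59:29:16.

00:59:29:16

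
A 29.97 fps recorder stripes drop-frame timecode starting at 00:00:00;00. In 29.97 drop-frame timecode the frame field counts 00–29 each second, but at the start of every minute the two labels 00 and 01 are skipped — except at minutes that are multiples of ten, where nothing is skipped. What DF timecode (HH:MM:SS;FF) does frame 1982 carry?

00:01:06;04

Ten DF minutes hold 17982 frames, so frame 1982 lies in block 0 (frames 0–17981) with 1982 frames into that block.
The block's first minute is 1800 frames and the rest 1798 each; 1982 frames reaches minute 1, so 0 × 18 + 1 × 2 = 2 labels have been skipped so far.
Adding those back, label number 1982 + 2 = 1984 at 30 labels/s is 66 s + 4 f = 0 h 1 min 6 s frame 4, i.e. 00:01:06;04.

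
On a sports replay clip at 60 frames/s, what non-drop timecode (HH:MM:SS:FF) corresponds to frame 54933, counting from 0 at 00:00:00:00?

54933 ÷ 60 = 915 full seconds, remainder 33 frames.
915 s = 0 h 15 min 15 s.
Timecode: 00:15:15:33.

00:15:15:33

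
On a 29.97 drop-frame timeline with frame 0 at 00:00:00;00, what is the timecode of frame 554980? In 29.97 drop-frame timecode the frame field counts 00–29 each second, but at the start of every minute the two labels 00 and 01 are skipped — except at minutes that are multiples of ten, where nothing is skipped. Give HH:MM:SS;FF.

05:08:37;26

Each 10-minute DF block holds 10 × 60 × 30 − 9 × 2 = 17982 frames. 554980 ÷ 17982 → 30 full blocks, remainder 15520.
Within the partial block the first minute is 1800 frames and each further minute 1798, so 8 further minute boundaries passed. Total skipped labels = 18 × 30 + 2 × 8 = 556.
Non-drop label index = 554980 + 556 = 555536; at 30 labels/s that is 05:08:37:26, i.e. DF 05:08:37;26.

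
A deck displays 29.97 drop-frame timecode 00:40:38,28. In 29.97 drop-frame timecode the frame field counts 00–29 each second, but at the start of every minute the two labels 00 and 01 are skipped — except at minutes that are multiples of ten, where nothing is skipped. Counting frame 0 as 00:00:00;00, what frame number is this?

As if non-drop at 30 labels/s: (0 × 3600 + 40 × 60 + 38) × 30 + 28 = 73168.
Minute boundaries passed: 40; those not divisible by 10: 40 − 4 = 36; dropped labels = 2 × 36 = 72.
Actual frame index = 73168 − 72 = 73096.

73096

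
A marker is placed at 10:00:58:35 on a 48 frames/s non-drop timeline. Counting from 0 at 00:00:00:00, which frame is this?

1730819

Total seconds to the label: (10 × 3600 + 0 × 60 + 58) = 36058.
Frame index = 36058 × 48 + 35 = 1730819.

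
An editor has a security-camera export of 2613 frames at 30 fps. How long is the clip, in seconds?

87.1 seconds

Running time = 2613 / (30) = 87.1 s.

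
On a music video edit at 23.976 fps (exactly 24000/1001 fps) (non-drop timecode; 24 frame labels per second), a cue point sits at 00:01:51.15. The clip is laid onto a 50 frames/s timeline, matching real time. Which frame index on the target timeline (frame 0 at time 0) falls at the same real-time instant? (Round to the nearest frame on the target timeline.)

frame 5587

Source frame index: (0×3600 + 1×60 + 51) × 24 + 15 = 2679.
Real time: 2679 / (24000/1001) = 893893/8000 s.
Target frame: (893893/8000) × (50) = 893893/160 ≈ 5586.831 → 5587.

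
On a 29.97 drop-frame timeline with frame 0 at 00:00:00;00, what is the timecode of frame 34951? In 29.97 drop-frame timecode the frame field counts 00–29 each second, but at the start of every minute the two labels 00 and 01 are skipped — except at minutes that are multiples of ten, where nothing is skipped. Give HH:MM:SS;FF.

00:19:26;07

Ten DF minutes hold 17982 frames, so frame 34951 lies in block 1 (frames 17982–35963) with 16969 frames into that block.
The block's first minute is 1800 frames and the rest 1798 each; 16969 frames reaches minute 9, so 1 × 18 + 9 × 2 = 36 labels have been skipped so far.
Adding those back, label number 34951 + 36 = 34987 at 30 labels/s is 1166 s + 7 f = 0 h 19 min 26 s frame 7, i.e. 00:19:26;07.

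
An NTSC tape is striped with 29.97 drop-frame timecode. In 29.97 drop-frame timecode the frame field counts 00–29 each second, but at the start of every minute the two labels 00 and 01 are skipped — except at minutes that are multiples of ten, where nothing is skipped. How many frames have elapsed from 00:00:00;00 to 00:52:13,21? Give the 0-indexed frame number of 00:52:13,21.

93917

Complete 10-minute blocks: 5, each 17982 frames → 89910.
Remaining 2 whole minutes in the current block: 1800 + 1 × 1798 = 3598 frames.
Within the current minute: 13 × 30 + 21 − 2 = 409 (labels ;00/;01 skipped at this minute). Total = 89910 + 3598 + 409 = 93917.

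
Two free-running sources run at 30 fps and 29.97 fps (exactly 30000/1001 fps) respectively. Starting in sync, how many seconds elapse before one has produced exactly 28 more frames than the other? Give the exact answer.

14014/15 seconds

The gap grows by |30000/1001 − 30| = 30/1001 frames per second.
Time for a 28-frame gap: 28 ÷ (30/1001) = 14014/15 s.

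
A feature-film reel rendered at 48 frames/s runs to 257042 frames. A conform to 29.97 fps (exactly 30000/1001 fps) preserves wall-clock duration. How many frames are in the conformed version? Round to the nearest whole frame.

160491 frames

Frames at target rate = 257042 × (30000/1001) / (48) = 160651250/1001 ≈ 160490.759.
Nearest whole frame: 160491.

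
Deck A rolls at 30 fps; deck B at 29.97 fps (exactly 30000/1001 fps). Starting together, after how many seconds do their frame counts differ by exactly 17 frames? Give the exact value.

The gap grows by |30000/1001 − 30| = 30/1001 frames per second.
Time for a 17-frame gap: 17 ÷ (30/1001) = 17017/30 s.

17017/30 seconds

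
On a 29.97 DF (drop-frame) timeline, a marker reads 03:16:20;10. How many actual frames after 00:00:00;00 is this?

353056

As if non-drop at 30 labels/s: (3 × 3600 + 16 × 60 + 20) × 30 + 10 = 353410.
Minute boundaries passed: 196; those not divisible by 10: 196 − 19 = 177; dropped labels = 2 × 177 = 354.
Actual frame index = 353410 − 354 = 353056.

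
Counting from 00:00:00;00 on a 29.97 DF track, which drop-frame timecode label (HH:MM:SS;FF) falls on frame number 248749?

02:18:19;29

Each 10-minute DF block holds 10 × 60 × 30 − 9 × 2 = 17982 frames. 248749 ÷ 17982 → 13 full blocks, remainder 14983.
Within the partial block the first minute is 1800 frames and each further minute 1798, so 8 further minute boundaries passed. Total skipped labels = 18 × 13 + 2 × 8 = 250.
Non-drop label index = 248749 + 250 = 248999; at 30 labels/s that is 02:18:19:29, i.e. DF 02:18:19;29.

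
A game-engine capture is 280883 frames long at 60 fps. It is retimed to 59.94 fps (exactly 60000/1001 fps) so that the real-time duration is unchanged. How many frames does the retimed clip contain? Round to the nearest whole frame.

Frames at target rate = 280883 × (60000/1001) / (60) = 280883000/1001 ≈ 280602.398.
Nearest whole frame: 280602.

280602 frames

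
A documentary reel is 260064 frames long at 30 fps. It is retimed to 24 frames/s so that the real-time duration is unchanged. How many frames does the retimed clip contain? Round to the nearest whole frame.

208051 frames

Frames at target rate = 260064 × (24) / (30) = 1040256/5 ≈ 208051.200.
Nearest whole frame: 208051.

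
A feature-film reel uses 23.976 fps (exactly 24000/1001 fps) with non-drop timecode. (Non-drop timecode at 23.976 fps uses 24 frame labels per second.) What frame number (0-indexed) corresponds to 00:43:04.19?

62035

Total seconds to the label: (0 × 3600 + 43 × 60 + 4) = 2584.
Frame index = 2584 × 24 + 19 = 62035.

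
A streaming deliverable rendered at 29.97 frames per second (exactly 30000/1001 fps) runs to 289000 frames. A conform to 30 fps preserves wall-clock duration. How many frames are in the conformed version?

289289 frames

Target frames = source frames × (target rate / source rate) = 289000 × (30)/(30000/1001) = 289000 × 1001/1000 = 289289.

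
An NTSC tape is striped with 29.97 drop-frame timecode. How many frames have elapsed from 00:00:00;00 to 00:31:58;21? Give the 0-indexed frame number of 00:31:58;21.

57505

As if non-drop at 30 labels/s: (0 × 3600 + 31 × 60 + 58) × 30 + 21 = 57561.
Minute boundaries passed: 31; those not divisible by 10: 31 − 3 = 28; dropped labels = 2 × 28 = 56.
Actual frame index = 57561 − 56 = 57505.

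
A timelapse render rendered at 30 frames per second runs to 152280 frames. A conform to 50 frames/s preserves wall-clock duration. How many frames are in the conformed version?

Frames at target rate = 152280 × (50) / (30) = 253800.

253800 frames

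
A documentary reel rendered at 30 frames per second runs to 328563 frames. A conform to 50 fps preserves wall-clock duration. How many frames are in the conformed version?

547605 frames

Target frames = source frames × (target rate / source rate) = 328563 × (50)/(30) = 328563 × 5/3 = 547605.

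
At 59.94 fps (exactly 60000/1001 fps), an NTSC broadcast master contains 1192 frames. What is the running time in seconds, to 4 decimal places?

19.8865 seconds

Running time = 1192 × 1001/60000 = 149149/7500 s ≈ 19.8865 s.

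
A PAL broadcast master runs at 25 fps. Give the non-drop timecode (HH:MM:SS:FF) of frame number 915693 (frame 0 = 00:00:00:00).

10:10:27:18

915693 ÷ 25 = 36627 full seconds, remainder 18 frames.
36627 s = 10 h 10 min 27 s.
Timecode: 10:10:27:18.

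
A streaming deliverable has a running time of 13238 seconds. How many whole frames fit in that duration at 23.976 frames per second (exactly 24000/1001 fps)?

Frames = 13238 × 24000/1001 = 317712000/1001 ≈ 317394.6054.
Complete frames: 317394.

317394 frames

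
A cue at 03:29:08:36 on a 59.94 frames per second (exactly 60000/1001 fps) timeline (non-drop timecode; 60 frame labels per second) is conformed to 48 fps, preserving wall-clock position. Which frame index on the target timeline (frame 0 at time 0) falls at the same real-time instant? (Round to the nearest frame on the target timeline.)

Source frame index: (3×3600 + 29×60 + 8) × 60 + 36 = 752916.
Real time: 752916 / (60000/1001) = 62805743/5000 s.
Target frame: (62805743/5000) × (48) = 376834458/625 ≈ 602935.133 → 602935.

frame 602935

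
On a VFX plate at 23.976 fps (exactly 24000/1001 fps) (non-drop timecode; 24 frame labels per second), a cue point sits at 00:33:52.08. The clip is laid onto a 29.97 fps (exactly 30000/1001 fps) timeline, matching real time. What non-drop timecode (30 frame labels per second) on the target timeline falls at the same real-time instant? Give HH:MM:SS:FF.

Source frame index: (0×3600 + 33×60 + 52) × 24 + 8 = 48776.
Real time: 48776 / (24000/1001) = 6103097/3000 s.
Target frame: (6103097/3000) × (30000/1001) = 60970.
At 30 labels/s: frame 60970 → 00:33:52:10.

00:33:52:10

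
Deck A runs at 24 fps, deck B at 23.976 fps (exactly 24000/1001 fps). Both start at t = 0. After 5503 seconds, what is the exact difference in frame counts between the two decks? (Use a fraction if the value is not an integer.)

132072/1001 frames

A emits 24 × 5503 = 132072 frames; B emits 24000/1001 × 5503 = 132072000/1001.
Difference = 132072/1001 frames (≈ 131.9401); B is behind A.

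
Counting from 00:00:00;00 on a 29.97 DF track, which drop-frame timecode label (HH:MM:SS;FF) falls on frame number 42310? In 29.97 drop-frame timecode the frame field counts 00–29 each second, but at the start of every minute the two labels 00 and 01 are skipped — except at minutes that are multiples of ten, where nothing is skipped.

Each 10-minute DF block holds 10 × 60 × 30 − 9 × 2 = 17982 frames. 42310 ÷ 17982 → 2 full blocks, remainder 6346.
Within the partial block the first minute is 1800 frames and each further minute 1798, so 3 further minute boundaries passed. Total skipped labels = 18 × 2 + 2 × 3 = 42.
Non-drop label index = 42310 + 42 = 42352; at 30 labels/s that is 00:23:31:22, i.e. DF 00:23:31;22.

00:23:31;22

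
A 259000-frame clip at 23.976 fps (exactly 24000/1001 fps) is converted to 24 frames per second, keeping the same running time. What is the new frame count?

Target frames = source frames × (target rate / source rate) = 259000 × (24)/(24000/1001) = 259000 × 1001/1000 = 259259.

259259 frames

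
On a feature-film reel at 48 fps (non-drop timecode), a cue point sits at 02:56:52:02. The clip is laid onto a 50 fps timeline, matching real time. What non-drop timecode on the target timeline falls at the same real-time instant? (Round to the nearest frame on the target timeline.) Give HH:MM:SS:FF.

02:56:52:02

Source frame index: (2×3600 + 56×60 + 52) × 48 + 2 = 509378.
Real time: 509378 / (48) = 254689/24 s.
Target frame: (254689/24) × (50) = 6367225/12 ≈ 530602.083 → 530602.
At 50 labels/s: frame 530602 → 02:56:52:02.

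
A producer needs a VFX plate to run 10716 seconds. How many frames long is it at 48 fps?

Frames = 10716 × 48 = 514368.

514368 frames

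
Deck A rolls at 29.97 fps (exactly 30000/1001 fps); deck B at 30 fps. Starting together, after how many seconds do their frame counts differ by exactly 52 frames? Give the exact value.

The gap grows by |30 − 30000/1001| = 30/1001 frames per second.
Time for a 52-frame gap: 52 ÷ (30/1001) = 26026/15 s.

26026/15 seconds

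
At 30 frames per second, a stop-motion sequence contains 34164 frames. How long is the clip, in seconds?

1138.8 seconds

Running time = 34164 / (30) = 1138.8 s.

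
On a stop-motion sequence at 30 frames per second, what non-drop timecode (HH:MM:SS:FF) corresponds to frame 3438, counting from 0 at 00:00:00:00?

00:01:54:18

3438 ÷ 30 = 114 full seconds, remainder 18 frames.
114 s = 0 h 1 min 54 s.
Timecode: 00:01:54:18.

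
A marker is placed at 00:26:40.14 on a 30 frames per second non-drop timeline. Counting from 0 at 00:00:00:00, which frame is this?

Total seconds to the label: (0 × 3600 + 26 × 60 + 40) = 1600.
Frame index = 1600 × 30 + 14 = 48014.

48014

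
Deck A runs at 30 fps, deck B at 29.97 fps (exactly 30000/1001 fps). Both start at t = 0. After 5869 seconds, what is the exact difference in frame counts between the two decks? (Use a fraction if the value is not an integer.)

176070/1001 frames

A emits 30 × 5869 = 176070 frames; B emits 30000/1001 × 5869 = 176070000/1001.
Difference = 176070/1001 frames (≈ 175.8941); B is behind A.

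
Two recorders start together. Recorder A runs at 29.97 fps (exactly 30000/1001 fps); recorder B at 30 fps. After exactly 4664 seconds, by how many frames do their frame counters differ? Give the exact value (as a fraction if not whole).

A emits 30000/1001 × 4664 = 12720000/91 frames; B emits 30 × 4664 = 139920.
Difference = 12720/91 frames (≈ 139.7802); B is ahead of A.

12720/91 frames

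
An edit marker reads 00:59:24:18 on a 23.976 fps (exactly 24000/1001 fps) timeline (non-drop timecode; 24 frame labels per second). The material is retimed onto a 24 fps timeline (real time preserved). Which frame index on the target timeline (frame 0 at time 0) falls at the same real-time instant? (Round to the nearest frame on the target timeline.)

Source frame index: (0×3600 + 59×60 + 24) × 24 + 18 = 85554.
Real time: 85554 / (24000/1001) = 14273259/4000 s.
Target frame: (14273259/4000) × (24) = 42819777/500 ≈ 85639.554 → 85640.

frame 85640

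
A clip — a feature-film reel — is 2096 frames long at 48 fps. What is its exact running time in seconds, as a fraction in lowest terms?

131/3 seconds

Running time = 2096 ÷ (48) = 2096 × 1/48 = 131/3 s.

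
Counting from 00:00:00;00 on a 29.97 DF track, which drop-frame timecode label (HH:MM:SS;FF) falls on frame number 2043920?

18:56:38;26

Each 10-minute DF block holds 10 × 60 × 30 − 9 × 2 = 17982 frames. 2043920 ÷ 17982 → 113 full blocks, remainder 11954.
Within the partial block the first minute is 1800 frames and each further minute 1798, so 6 further minute boundaries passed. Total skipped labels = 18 × 113 + 2 × 6 = 2046.
Non-drop label index = 2043920 + 2046 = 2045966; at 30 labels/s that is 18:56:38:26, i.e. DF 18:56:38;26.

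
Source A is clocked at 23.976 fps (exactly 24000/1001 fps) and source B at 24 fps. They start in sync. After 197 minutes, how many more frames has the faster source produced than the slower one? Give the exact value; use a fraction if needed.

283680/1001 frames

197 min = 11820 s.
A emits 24000/1001 × 11820 = 283680000/1001 frames; B emits 24 × 11820 = 283680.
Difference = 283680/1001 frames (≈ 283.3966); B is ahead of A.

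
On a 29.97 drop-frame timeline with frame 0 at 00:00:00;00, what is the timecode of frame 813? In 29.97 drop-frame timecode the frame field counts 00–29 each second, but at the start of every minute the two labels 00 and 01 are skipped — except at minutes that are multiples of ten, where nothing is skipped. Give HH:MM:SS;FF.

00:00:27;03

Ten DF minutes hold 17982 frames, so frame 813 lies in block 0 (frames 0–17981) with 813 frames into that block.
The block's first minute is 1800 frames and the rest 1798 each; 813 frames reaches minute 0, so 0 × 18 + 0 × 2 = 0 labels have been skipped so far.
Adding those back, label number 813 + 0 = 813 at 30 labels/s is 27 s + 3 f = 0 h 0 min 27 s frame 3, i.e. 00:00:27;03.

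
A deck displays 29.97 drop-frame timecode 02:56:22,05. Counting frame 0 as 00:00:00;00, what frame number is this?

As if non-drop at 30 labels/s: (2 × 3600 + 56 × 60 + 22) × 30 + 5 = 317465.
Minute boundaries passed: 176; those not divisible by 10: 176 − 17 = 159; dropped labels = 2 × 159 = 318.
Actual frame index = 317465 − 318 = 317147.

317147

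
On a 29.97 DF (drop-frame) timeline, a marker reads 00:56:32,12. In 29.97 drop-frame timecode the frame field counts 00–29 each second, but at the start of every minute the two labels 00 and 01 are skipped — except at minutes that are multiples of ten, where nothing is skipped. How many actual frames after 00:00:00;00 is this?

Complete 10-minute blocks: 5, each 17982 frames → 89910.
Remaining 6 whole minutes in the current block: 1800 + 5 × 1798 = 10790 frames.
Within the current minute: 32 × 30 + 12 − 2 = 970 (labels ;00/;01 skipped at this minute). Total = 89910 + 10790 + 970 = 101670.

101670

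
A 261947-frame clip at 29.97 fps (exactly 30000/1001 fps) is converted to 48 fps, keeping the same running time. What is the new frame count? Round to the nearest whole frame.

419534 frames

Frames at target rate = 261947 × (48) / (30000/1001) = 262208947/625 ≈ 419534.315.
Nearest whole frame: 419534.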